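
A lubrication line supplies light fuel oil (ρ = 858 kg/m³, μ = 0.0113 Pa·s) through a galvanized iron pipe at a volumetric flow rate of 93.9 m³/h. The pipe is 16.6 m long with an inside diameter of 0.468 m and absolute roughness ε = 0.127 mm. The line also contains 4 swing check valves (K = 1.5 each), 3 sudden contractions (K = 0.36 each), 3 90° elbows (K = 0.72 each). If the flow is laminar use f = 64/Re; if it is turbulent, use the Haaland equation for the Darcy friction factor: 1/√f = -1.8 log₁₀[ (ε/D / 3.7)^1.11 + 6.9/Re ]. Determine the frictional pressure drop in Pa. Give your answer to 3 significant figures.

ΔP ≈ 104 Pa

Q = 93.9 m³/h = 93.9/3600 = 0.02608 m³/s.
Cross-sectional area A = πD²/4 = π(0.468)²/4 = 0.172 m²; mean velocity V = Q/A = 0.02608/0.172 = 0.1516 m/s.
Reynolds number Re = ρVD/μ = 858 · 0.1516 · 0.468 / 0.0113 = 5388.
Re > 4000 → turbulent. Relative roughness ε/D = 0.000127/0.468 = 0.000271. Haaland: 1/√f = -1.8 log₁₀[(0.000271/3.7)^1.11 + 6.9/5388] = -1.8 log₁₀[2.57e-05 + 0.00128] = 5.191, so f = 0.03711.
Total minor-loss coefficient ΣK = 4·1.5 + 3·0.36 + 3·0.72 = 9.24.
ΔP = [f·L/D + ΣK]·(ρV²/2) = [0.03711·16.6/0.468 + 9.24]·(858·0.1516²/2) = [1.316 + 9.24]·9.863 = 104.1 Pa.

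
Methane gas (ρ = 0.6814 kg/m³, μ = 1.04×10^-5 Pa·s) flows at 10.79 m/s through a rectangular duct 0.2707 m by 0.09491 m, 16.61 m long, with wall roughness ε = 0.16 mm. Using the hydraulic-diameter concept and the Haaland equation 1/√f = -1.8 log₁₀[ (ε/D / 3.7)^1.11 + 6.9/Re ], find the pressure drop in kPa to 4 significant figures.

ΔP ≈ 0.1052 kPa

Hydraulic diameter D_h = 4A/P = 4·(0.2707·0.09491)/(2·(0.2707+0.09491)) = 0.1028/0.7312 = 0.1405 m.
Re = ρVD_h/μ = 0.6814·10.79·0.1405/1.04e-05 = 9.936e+04.
ε/D_h = 0.00016/0.1405 = 0.00114; Haaland gives 1/√f = -1.8 log₁₀[0.000126+6.94e-05] = 6.674, so f = 0.02245.
ΔP = f(L/D_h)(ρV²/2) = 0.02245·16.61/0.1405·39.67 = 105.2 Pa.
ΔP = 0.1052 kPa.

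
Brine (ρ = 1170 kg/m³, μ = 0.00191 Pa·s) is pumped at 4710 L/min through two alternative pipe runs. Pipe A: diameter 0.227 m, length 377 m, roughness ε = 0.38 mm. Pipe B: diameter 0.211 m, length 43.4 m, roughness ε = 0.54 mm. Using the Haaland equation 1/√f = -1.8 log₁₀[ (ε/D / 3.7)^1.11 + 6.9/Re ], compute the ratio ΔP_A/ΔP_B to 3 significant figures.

Pipe A: V = Q/A = 0.0785/0.04047 = 1.94 m/s; Re = 2.697e+05; ε/D = 0.00167; Haaland → f = 0.02306; ΔP_A = f(L/D)(ρV²/2) = 8.429e+04 Pa.
Pipe B: V = Q/A = 0.0785/0.03497 = 2.245 m/s; Re = 2.902e+05; ε/D = 0.00256; Haaland → f = 0.02555; ΔP_B = f(L/D)(ρV²/2) = 1.549e+04 Pa.
ΔP_A/ΔP_B = 8.429e+04/1.549e+04 = 5.44.

ΔP_A/ΔP_B ≈ 5.44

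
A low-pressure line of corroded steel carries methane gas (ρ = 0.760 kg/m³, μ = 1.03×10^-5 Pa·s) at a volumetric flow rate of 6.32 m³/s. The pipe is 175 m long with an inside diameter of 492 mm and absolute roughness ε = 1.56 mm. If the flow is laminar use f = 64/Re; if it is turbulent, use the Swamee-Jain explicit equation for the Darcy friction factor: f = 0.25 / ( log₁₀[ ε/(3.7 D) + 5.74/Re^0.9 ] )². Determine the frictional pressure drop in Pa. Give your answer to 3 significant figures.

ΔP ≈ 3990 Pa

Cross-sectional area A = πD²/4 = π(0.492)²/4 = 0.1901 m²; mean velocity V = Q/A = 6.32/0.1901 = 33.24 m/s.
Reynolds number Re = ρVD/μ = 0.76 · 33.24 · 0.492 / 1.03e-05 = 1.207e+06.
Re > 4000 → turbulent. Relative roughness ε/D = 0.00156/0.492 = 0.00317. Swamee-Jain: f = 0.25/(log₁₀[0.00317/3.7 + 5.74/1.207e+06^0.9])² = 0.25/(log₁₀[0.000857 + 1.93e-05])² = 0.25/(-3.057)² = 0.02675.
Darcy-Weisbach: ΔP = f(L/D)(ρV²/2) = 0.02675·(175/0.492)·(0.76·33.24²/2) = 0.02675·355.7·419.9 = 3995 Pa.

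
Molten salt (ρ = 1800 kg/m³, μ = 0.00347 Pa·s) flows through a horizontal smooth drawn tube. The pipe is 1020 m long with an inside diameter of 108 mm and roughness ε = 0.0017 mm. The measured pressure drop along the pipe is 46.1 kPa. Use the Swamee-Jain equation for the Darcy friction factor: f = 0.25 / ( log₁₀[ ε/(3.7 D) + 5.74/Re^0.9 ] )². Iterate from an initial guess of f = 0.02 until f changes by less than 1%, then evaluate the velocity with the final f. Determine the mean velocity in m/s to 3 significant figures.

Rearranging Darcy-Weisbach: V = √(2·ΔP·D/(f·L·ρ)). With ε/D = 1.7e-06/0.108 = 1.57e-05, iterate starting from f = 0.02:
  f = 0.02 → V = √(2·4.61e+04·0.108/(0.02·1020·1800)) = 0.5207 m/s; Re = ρVD/μ = 2.917e+04; f → 0.02358
  f = 0.02358 → V = 0.4796 m/s; Re = 2.687e+04; f → 0.02405
  f = 0.02405 → V = 0.4749 m/s; Re = 2.661e+04; f → 0.0241
Converged (Δf/f < 1%). With the final f = 0.0241: V = √(2·4.61e+04·0.108/(0.0241·1020·1800)) = 0.4743 m/s.

V ≈ 0.474 m/s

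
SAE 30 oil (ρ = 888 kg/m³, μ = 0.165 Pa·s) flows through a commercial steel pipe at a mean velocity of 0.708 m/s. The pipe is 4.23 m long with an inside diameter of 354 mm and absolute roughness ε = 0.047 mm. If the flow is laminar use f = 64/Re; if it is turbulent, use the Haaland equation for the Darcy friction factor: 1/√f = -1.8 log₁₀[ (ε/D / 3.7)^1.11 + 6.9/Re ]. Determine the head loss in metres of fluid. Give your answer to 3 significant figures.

h_f ≈ 0.0145 m

Reynolds number Re = ρVD/μ = 888 · 0.708 · 0.354 / 0.165 = 1349.
Re < 2300 → laminar flow, so f = 64/Re = 64/1349 = 0.04745 (the turbulent correlation is not needed).
Darcy-Weisbach: ΔP = f(L/D)(ρV²/2) = 0.04745·(4.23/0.354)·(888·0.708²/2) = 0.04745·11.95·222.6 = 126.2 Pa.
Head loss h_f = ΔP/(ρg) = 126.2/(888·9.81) = 0.0145 m.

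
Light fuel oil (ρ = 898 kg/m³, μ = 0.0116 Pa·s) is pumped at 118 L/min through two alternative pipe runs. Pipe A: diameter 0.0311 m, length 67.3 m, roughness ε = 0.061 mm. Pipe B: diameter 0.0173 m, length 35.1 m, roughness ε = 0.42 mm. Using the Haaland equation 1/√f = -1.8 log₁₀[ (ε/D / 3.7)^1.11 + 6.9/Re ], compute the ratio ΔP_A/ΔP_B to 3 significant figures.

Pipe A: V = Q/A = 0.001967/0.0007596 = 2.589 m/s; Re = 6233; ε/D = 0.00196; Haaland → f = 0.03738; ΔP_A = f(L/D)(ρV²/2) = 2.434e+05 Pa.
Pipe B: V = Q/A = 0.001967/0.0002351 = 8.367 m/s; Re = 1.121e+04; ε/D = 0.0243; Haaland → f = 0.05553; ΔP_B = f(L/D)(ρV²/2) = 3.541e+06 Pa.
ΔP_A/ΔP_B = 2.434e+05/3.541e+06 = 0.0687.

ΔP_A/ΔP_B ≈ 0.0687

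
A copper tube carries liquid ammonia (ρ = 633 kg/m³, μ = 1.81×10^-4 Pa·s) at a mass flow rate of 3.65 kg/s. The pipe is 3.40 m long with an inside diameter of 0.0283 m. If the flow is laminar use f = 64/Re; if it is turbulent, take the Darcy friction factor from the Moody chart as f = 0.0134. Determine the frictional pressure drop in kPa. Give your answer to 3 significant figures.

A = πD²/4 = π(0.0283)²/4 = 0.000629 m²; mean velocity V = ṁ/(ρA) = 3.65/(633 · 0.000629) = 9.167 m/s.
Reynolds number Re = ρVD/μ = 633 · 9.167 · 0.0283 / 0.000181 = 9.073e+05.
Re > 4000 → turbulent; use the Moody-chart value f = 0.0134.
Darcy-Weisbach: ΔP = f(L/D)(ρV²/2) = 0.0134·(3.4/0.0283)·(633·9.167²/2) = 0.0134·120.1·2.66e+04 = 4.282e+04 Pa.
ΔP = 4.282e+04 Pa = 42.8 kPa.

ΔP ≈ 42.8 kPa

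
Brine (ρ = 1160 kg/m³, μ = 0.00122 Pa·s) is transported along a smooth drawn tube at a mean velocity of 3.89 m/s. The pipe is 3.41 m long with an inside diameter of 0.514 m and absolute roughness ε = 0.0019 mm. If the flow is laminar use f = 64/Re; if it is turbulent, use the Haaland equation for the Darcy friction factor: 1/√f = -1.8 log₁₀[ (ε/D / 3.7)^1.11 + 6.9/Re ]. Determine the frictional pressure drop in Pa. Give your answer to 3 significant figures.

ΔP ≈ 613 Pa

Reynolds number Re = ρVD/μ = 1160 · 3.89 · 0.514 / 0.00122 = 1.901e+06.
Re > 4000 → turbulent. Relative roughness ε/D = 1.9e-06/0.514 = 3.7e-06. Haaland: 1/√f = -1.8 log₁₀[(3.7e-06/3.7)^1.11 + 6.9/1.901e+06] = -1.8 log₁₀[2.19e-07 + 3.63e-06] = 9.747, so f = 0.01053.
Darcy-Weisbach: ΔP = f(L/D)(ρV²/2) = 0.01053·(3.41/0.514)·(1160·3.89²/2) = 0.01053·6.634·8777 = 612.9 Pa.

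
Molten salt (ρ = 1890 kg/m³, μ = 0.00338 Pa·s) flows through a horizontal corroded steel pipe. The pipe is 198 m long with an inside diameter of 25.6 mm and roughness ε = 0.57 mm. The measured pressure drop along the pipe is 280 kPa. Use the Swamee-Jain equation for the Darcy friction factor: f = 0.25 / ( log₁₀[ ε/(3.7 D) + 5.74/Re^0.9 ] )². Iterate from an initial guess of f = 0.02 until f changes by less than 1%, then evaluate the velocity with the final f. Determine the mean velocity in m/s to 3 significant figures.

Rearranging Darcy-Weisbach: V = √(2·ΔP·D/(f·L·ρ)). With ε/D = 0.00057/0.0256 = 0.0223, iterate starting from f = 0.02:
  f = 0.02 → V = √(2·2.8e+05·0.0256/(0.02·198·1890)) = 1.384 m/s; Re = ρVD/μ = 1.981e+04; f → 0.0532
  f = 0.0532 → V = 0.8485 m/s; Re = 1.215e+04; f → 0.05454
  f = 0.05454 → V = 0.8381 m/s; Re = 1.2e+04; f → 0.05458
Converged (Δf/f < 1%). With the final f = 0.05458: V = √(2·2.8e+05·0.0256/(0.05458·198·1890)) = 0.8378 m/s.

V ≈ 0.838 m/s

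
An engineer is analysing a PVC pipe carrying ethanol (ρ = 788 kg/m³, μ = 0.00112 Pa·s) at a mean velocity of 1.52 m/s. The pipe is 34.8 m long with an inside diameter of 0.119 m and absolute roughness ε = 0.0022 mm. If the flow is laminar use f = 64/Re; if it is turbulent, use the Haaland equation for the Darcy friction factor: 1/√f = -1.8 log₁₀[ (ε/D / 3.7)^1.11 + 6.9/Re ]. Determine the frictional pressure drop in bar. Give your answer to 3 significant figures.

ΔP ≈ 0.0454 bar

Reynolds number Re = ρVD/μ = 788 · 1.52 · 0.119 / 0.00112 = 1.273e+05.
Re > 4000 → turbulent. Relative roughness ε/D = 2.2e-06/0.119 = 1.85e-05. Haaland: 1/√f = -1.8 log₁₀[(1.85e-05/3.7)^1.11 + 6.9/1.273e+05] = -1.8 log₁₀[1.3e-06 + 5.42e-05] = 7.66, so f = 0.01704.
Darcy-Weisbach: ΔP = f(L/D)(ρV²/2) = 0.01704·(34.8/0.119)·(788·1.52²/2) = 0.01704·292.4·910.3 = 4537 Pa.
ΔP = 4537 Pa = 0.0454 bar.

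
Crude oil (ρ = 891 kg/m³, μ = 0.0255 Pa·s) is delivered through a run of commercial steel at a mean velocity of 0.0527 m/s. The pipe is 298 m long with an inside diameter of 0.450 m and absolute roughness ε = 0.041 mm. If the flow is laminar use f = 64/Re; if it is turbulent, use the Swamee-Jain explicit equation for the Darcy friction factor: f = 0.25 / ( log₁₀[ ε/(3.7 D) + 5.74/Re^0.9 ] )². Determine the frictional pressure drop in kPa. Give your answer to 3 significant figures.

Reynolds number Re = ρVD/μ = 891 · 0.0527 · 0.45 / 0.0255 = 828.6.
Re < 2300 → laminar flow, so f = 64/Re = 64/828.6 = 0.07724 (the turbulent correlation is not needed).
Darcy-Weisbach: ΔP = f(L/D)(ρV²/2) = 0.07724·(298/0.45)·(891·0.0527²/2) = 0.07724·662.2·1.237 = 63.28 Pa.
ΔP = 63.28 Pa = 0.0633 kPa.

ΔP ≈ 0.0633 kPa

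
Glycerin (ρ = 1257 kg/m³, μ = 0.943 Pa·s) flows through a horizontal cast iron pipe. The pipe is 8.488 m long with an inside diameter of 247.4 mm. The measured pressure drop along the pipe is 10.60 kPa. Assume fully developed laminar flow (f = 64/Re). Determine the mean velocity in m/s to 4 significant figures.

For laminar flow, f = 64/Re with Re = ρVD/μ, so Darcy-Weisbach reduces to ΔP = 32μLV/D². Solving for V: V = ΔP·D²/(32μL) = 1.06e+04·(0.2474)²/(32·0.943·8.488) = 2.533 m/s.
Check: Re = ρVD/μ = 1257·2.533·0.2474/0.943 = 835.3 < 2300, so the laminar assumption holds.

V ≈ 2.533 m/s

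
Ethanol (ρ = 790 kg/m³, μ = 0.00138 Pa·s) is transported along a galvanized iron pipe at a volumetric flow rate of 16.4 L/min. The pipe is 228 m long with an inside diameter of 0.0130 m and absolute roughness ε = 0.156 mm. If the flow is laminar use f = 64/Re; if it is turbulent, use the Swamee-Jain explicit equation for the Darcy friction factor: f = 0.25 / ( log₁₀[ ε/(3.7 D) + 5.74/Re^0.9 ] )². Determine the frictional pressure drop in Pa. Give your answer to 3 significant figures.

Q = 16.4 L/min = 16.4/60000 = 0.0002733 m³/s.
Cross-sectional area A = πD²/4 = π(0.013)²/4 = 0.0001327 m²; mean velocity V = Q/A = 0.0002733/0.0001327 = 2.059 m/s.
Reynolds number Re = ρVD/μ = 790 · 2.059 · 0.013 / 0.00138 = 1.533e+04.
Re > 4000 → turbulent. Relative roughness ε/D = 0.000156/0.013 = 0.012. Swamee-Jain: f = 0.25/(log₁₀[0.012/3.7 + 5.74/1.533e+04^0.9])² = 0.25/(log₁₀[0.00324 + 0.000982])² = 0.25/(-2.374)² = 0.04435.
Darcy-Weisbach: ΔP = f(L/D)(ρV²/2) = 0.04435·(228/0.013)·(790·2.059²/2) = 0.04435·1.754e+04·1675 = 1.303e+06 Pa.

ΔP ≈ 1.30×10^6 Pa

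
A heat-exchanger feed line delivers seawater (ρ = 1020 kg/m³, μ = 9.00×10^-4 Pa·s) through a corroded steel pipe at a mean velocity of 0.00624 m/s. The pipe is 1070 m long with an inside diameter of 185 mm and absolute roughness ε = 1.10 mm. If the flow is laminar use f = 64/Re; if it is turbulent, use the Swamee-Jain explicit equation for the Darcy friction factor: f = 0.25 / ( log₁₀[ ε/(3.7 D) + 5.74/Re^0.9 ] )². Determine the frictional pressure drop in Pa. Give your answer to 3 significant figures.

Reynolds number Re = ρVD/μ = 1020 · 0.00624 · 0.185 / 0.0009 = 1308.
Re < 2300 → laminar flow, so f = 64/Re = 64/1308 = 0.04892 (the turbulent correlation is not needed).
Darcy-Weisbach: ΔP = f(L/D)(ρV²/2) = 0.04892·(1070/0.185)·(1020·0.00624²/2) = 0.04892·5784·0.01986 = 5.618 Pa.

ΔP ≈ 5.62 Pa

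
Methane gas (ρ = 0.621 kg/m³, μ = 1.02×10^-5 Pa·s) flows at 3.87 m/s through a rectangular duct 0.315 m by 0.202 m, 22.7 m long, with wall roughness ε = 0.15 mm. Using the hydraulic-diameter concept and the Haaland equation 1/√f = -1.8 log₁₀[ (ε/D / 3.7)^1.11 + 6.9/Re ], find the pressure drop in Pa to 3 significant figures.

Hydraulic diameter D_h = 4A/P = 4·(0.315·0.202)/(2·(0.315+0.202)) = 0.2545/1.034 = 0.2462 m.
Re = ρVD_h/μ = 0.621·3.87·0.2462/1.02e-05 = 5.8e+04.
ε/D_h = 0.00015/0.2462 = 0.000609; Haaland gives 1/√f = -1.8 log₁₀[6.32e-05+0.000119] = 6.731, so f = 0.02207.
ΔP = f(L/D_h)(ρV²/2) = 0.02207·22.7/0.2462·4.65 = 9.465 Pa.

ΔP ≈ 9.46 Pa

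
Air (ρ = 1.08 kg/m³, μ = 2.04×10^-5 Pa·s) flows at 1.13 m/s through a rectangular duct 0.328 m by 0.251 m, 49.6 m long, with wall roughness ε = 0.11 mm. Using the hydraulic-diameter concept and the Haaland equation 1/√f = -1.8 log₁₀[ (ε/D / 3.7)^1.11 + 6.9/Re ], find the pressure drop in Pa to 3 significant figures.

ΔP ≈ 3.30 Pa

Hydraulic diameter D_h = 4A/P = 4·(0.328·0.251)/(2·(0.328+0.251)) = 0.3293/1.158 = 0.2844 m.
Re = ρVD_h/μ = 1.08·1.13·0.2844/2.04e-05 = 1.701e+04.
ε/D_h = 0.00011/0.2844 = 0.000387; Haaland gives 1/√f = -1.8 log₁₀[3.81e-05+0.000406] = 6.035, so f = 0.02745.
ΔP = f(L/D_h)(ρV²/2) = 0.02745·49.6/0.2844·0.6895 = 3.302 Pa.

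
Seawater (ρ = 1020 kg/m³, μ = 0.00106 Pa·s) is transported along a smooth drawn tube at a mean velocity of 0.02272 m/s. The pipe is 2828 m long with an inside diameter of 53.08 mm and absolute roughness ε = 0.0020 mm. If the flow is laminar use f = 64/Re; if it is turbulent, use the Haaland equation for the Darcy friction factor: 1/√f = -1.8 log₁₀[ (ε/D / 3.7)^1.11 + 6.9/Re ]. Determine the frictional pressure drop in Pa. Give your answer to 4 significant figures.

Reynolds number Re = ρVD/μ = 1020 · 0.02272 · 0.05308 / 0.00106 = 1160.
Re < 2300 → laminar flow, so f = 64/Re = 64/1160 = 0.05515 (the turbulent correlation is not needed).
Darcy-Weisbach: ΔP = f(L/D)(ρV²/2) = 0.05515·(2828/0.05308)·(1020·0.02272²/2) = 0.05515·5.328e+04·0.2633 = 773.5 Pa.

ΔP ≈ 773.5 Pa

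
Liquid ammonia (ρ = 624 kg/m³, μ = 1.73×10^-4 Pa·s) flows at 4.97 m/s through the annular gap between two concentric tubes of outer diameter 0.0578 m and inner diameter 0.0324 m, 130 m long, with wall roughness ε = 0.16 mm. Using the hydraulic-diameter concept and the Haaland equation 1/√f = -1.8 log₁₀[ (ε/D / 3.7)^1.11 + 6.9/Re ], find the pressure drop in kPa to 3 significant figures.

Hydraulic diameter D_h = 4A/P = D_o - D_i = 0.0578 - 0.0324 = 0.0254 m.
Re = ρVD_h/μ = 624·4.97·0.0254/0.000173 = 4.553e+05.
ε/D_h = 0.00016/0.0254 = 0.0063; Haaland gives 1/√f = -1.8 log₁₀[0.000844+1.52e-05] = 5.518, so f = 0.03284.
ΔP = f(L/D_h)(ρV²/2) = 0.03284·130/0.0254·7707 = 1.295e+06 Pa.
ΔP = 1300 kPa.

ΔP ≈ 1300 kPa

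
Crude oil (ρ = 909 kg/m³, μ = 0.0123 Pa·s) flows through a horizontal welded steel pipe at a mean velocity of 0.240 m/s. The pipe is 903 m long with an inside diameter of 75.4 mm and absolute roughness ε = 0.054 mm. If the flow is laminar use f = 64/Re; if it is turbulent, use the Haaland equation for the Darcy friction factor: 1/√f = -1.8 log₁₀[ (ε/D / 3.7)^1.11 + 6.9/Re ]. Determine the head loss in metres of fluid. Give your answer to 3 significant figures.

h_f ≈ 1.68 m

Reynolds number Re = ρVD/μ = 909 · 0.24 · 0.0754 / 0.0123 = 1337.
Re < 2300 → laminar flow, so f = 64/Re = 64/1337 = 0.04786 (the turbulent correlation is not needed).
Darcy-Weisbach: ΔP = f(L/D)(ρV²/2) = 0.04786·(903/0.0754)·(909·0.24²/2) = 0.04786·1.198e+04·26.18 = 1.5e+04 Pa.
Head loss h_f = ΔP/(ρg) = 1.5e+04/(909·9.81) = 1.68 m.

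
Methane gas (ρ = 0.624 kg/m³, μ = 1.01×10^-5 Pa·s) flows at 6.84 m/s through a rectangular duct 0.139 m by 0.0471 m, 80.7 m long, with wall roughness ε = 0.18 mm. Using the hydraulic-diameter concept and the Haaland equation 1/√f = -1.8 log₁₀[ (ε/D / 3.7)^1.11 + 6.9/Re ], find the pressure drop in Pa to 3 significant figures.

Hydraulic diameter D_h = 4A/P = 4·(0.139·0.0471)/(2·(0.139+0.0471)) = 0.02619/0.3722 = 0.07036 m.
Re = ρVD_h/μ = 0.624·6.84·0.07036/1.01e-05 = 2.973e+04.
ε/D_h = 0.00018/0.07036 = 0.00256; Haaland gives 1/√f = -1.8 log₁₀[0.000311+0.000232] = 5.878, so f = 0.02894.
ΔP = f(L/D_h)(ρV²/2) = 0.02894·80.7/0.07036·14.6 = 484.6 Pa.

ΔP ≈ 485 Pa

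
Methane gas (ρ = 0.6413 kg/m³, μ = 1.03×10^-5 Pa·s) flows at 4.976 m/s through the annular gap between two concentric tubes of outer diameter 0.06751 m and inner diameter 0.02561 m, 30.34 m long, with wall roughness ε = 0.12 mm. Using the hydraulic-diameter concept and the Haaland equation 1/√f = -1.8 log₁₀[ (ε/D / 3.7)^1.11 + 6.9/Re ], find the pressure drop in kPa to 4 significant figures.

Hydraulic diameter D_h = 4A/P = D_o - D_i = 0.06751 - 0.02561 = 0.0419 m.
Re = ρVD_h/μ = 0.6413·4.976·0.0419/1.03e-05 = 1.298e+04.
ε/D_h = 0.00012/0.0419 = 0.00286; Haaland gives 1/√f = -1.8 log₁₀[0.000352+0.000532] = 5.497, so f = 0.0331.
ΔP = f(L/D_h)(ρV²/2) = 0.0331·30.34/0.0419·7.939 = 190.3 Pa.
ΔP = 0.1903 kPa.

ΔP ≈ 0.1903 kPa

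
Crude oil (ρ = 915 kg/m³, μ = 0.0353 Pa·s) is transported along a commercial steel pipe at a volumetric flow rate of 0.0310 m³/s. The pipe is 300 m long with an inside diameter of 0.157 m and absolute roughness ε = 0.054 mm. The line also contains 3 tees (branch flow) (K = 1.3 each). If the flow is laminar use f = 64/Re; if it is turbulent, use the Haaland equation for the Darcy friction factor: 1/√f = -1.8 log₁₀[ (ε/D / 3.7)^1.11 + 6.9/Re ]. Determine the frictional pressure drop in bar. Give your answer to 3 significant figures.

ΔP ≈ 0.835 bar

Cross-sectional area A = πD²/4 = π(0.157)²/4 = 0.01936 m²; mean velocity V = Q/A = 0.031/0.01936 = 1.601 m/s.
Reynolds number Re = ρVD/μ = 915 · 1.601 · 0.157 / 0.0353 = 6517.
Re > 4000 → turbulent. Relative roughness ε/D = 5.4e-05/0.157 = 0.000344. Haaland: 1/√f = -1.8 log₁₀[(0.000344/3.7)^1.11 + 6.9/6517] = -1.8 log₁₀[3.35e-05 + 0.00106] = 5.331, so f = 0.03519.
Total minor-loss coefficient ΣK = 3·1.3 = 3.9.
ΔP = [f·L/D + ΣK]·(ρV²/2) = [0.03519·300/0.157 + 3.9]·(915·1.601²/2) = [67.24 + 3.9]·1173 = 8.345e+04 Pa.
ΔP = 8.345e+04 Pa = 0.835 bar.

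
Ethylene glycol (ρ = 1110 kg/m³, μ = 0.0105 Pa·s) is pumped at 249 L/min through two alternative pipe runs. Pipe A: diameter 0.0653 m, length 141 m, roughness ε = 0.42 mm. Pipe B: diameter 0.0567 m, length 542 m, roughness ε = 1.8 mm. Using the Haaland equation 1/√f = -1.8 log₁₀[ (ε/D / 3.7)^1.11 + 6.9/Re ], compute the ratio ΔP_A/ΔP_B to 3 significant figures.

Pipe A: V = Q/A = 0.00415/0.003349 = 1.239 m/s; Re = 8554; ε/D = 0.00643; Haaland → f = 0.04002; ΔP_A = f(L/D)(ρV²/2) = 7.364e+04 Pa.
Pipe B: V = Q/A = 0.00415/0.002525 = 1.644 m/s; Re = 9852; ε/D = 0.0317; Haaland → f = 0.06163; ΔP_B = f(L/D)(ρV²/2) = 8.833e+05 Pa.
ΔP_A/ΔP_B = 7.364e+04/8.833e+05 = 0.0834.

ΔP_A/ΔP_B ≈ 0.0834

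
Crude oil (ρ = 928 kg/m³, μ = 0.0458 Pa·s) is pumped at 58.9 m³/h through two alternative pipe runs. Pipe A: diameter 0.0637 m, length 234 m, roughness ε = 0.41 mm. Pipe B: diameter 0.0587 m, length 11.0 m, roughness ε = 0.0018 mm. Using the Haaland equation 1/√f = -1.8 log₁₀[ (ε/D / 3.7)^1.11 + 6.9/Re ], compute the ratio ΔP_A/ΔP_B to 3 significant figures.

Pipe A: V = Q/A = 0.01636/0.003187 = 5.134 m/s; Re = 6626; ε/D = 0.00644; Haaland → f = 0.04172; ΔP_A = f(L/D)(ρV²/2) = 1.874e+06 Pa.
Pipe B: V = Q/A = 0.01636/0.002706 = 6.046 m/s; Re = 7191; ε/D = 3.07e-05; Haaland → f = 0.03391; ΔP_B = f(L/D)(ρV²/2) = 1.078e+05 Pa.
ΔP_A/ΔP_B = 1.874e+06/1.078e+05 = 17.4.

ΔP_A/ΔP_B ≈ 17.4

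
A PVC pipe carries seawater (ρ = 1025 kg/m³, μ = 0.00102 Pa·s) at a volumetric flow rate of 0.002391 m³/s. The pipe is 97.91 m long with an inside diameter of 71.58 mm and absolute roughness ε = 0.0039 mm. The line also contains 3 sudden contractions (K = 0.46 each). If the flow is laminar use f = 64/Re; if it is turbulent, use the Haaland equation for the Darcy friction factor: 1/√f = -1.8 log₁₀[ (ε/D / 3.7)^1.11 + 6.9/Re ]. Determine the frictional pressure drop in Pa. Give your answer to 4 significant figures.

ΔP ≈ 5594 Pa

Cross-sectional area A = πD²/4 = π(0.07158)²/4 = 0.004024 m²; mean velocity V = Q/A = 0.002391/0.004024 = 0.5942 m/s.
Reynolds number Re = ρVD/μ = 1025 · 0.5942 · 0.07158 / 0.00102 = 4.274e+04.
Re > 4000 → turbulent. Relative roughness ε/D = 3.9e-06/0.07158 = 5.45e-05. Haaland: 1/√f = -1.8 log₁₀[(5.45e-05/3.7)^1.11 + 6.9/4.274e+04] = -1.8 log₁₀[4.33e-06 + 0.000161] = 6.805, so f = 0.0216.
Total minor-loss coefficient ΣK = 3·0.46 = 1.38.
ΔP = [f·L/D + ΣK]·(ρV²/2) = [0.0216·97.91/0.07158 + 1.38]·(1025·0.5942²/2) = [29.54 + 1.38]·180.9 = 5594 Pa.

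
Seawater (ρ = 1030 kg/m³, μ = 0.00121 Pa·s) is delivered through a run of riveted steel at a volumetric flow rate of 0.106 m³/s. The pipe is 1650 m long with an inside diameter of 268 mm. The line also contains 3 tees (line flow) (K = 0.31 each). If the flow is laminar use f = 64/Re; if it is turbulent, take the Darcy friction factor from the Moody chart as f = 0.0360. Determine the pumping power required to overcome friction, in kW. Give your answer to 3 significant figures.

P ≈ 42.9 kW

Cross-sectional area A = πD²/4 = π(0.268)²/4 = 0.05641 m²; mean velocity V = Q/A = 0.106/0.05641 = 1.879 m/s.
Reynolds number Re = ρVD/μ = 1030 · 1.879 · 0.268 / 0.00121 = 4.287e+05.
Re > 4000 → turbulent; use the Moody-chart value f = 0.0360.
Total minor-loss coefficient ΣK = 3·0.31 = 0.93.
ΔP = [f·L/D + ΣK]·(ρV²/2) = [0.036·1650/0.268 + 0.93]·(1030·1.879²/2) = [221.6 + 0.93]·1818 = 4.047e+05 Pa.
Pumping power P = QΔP = 0.106·4.047e+05 = 42900 W = 42.9 kW.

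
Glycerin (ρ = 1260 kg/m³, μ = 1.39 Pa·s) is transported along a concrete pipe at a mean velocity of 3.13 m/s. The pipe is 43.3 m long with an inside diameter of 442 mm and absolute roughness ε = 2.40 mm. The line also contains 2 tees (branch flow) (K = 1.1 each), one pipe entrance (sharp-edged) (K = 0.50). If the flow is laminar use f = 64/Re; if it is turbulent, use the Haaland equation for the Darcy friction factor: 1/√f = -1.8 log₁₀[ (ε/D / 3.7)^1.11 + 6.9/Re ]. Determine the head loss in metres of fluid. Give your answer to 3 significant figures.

h_f ≈ 3.84 m

Reynolds number Re = ρVD/μ = 1260 · 3.13 · 0.442 / 1.39 = 1254.
Re < 2300 → laminar flow, so f = 64/Re = 64/1254 = 0.05103 (the turbulent correlation is not needed).
Total minor-loss coefficient ΣK = 2·1.1 + 1·0.5 = 2.7.
ΔP = [f·L/D + ΣK]·(ρV²/2) = [0.05103·43.3/0.442 + 2.7]·(1260·3.13²/2) = [4.999 + 2.7]·6172 = 4.752e+04 Pa.
Head loss h_f = ΔP/(ρg) = 4.752e+04/(1260·9.81) = 3.84 m.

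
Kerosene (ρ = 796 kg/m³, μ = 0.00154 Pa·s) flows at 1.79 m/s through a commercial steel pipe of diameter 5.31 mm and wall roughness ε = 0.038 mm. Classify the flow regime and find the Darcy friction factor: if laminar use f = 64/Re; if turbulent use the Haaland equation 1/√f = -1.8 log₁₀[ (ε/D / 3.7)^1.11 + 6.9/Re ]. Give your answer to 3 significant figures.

Re = ρVD/μ = 796·1.79·0.00531/0.00154 = 4913.
Re > 4000 → turbulent. ε/D = 3.8e-05/0.00531 = 0.00716; Haaland: 1/√f = -1.8 log₁₀[0.000973 + 0.0014] = 4.723, so f = 0.04483.

f ≈ 0.0448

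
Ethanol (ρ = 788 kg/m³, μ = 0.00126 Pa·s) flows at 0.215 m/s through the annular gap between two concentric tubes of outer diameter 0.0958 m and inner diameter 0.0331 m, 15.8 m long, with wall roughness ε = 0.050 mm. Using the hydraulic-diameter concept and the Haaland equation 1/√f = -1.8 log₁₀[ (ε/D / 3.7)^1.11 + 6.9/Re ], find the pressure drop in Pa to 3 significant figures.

Hydraulic diameter D_h = 4A/P = D_o - D_i = 0.0958 - 0.0331 = 0.0627 m.
Re = ρVD_h/μ = 788·0.215·0.0627/0.00126 = 8431.
ε/D_h = 5e-05/0.0627 = 0.000797; Haaland gives 1/√f = -1.8 log₁₀[8.52e-05+0.000818] = 5.479, so f = 0.03331.
ΔP = f(L/D_h)(ρV²/2) = 0.03331·15.8/0.0627·18.21 = 152.9 Pa.

ΔP ≈ 153 Pa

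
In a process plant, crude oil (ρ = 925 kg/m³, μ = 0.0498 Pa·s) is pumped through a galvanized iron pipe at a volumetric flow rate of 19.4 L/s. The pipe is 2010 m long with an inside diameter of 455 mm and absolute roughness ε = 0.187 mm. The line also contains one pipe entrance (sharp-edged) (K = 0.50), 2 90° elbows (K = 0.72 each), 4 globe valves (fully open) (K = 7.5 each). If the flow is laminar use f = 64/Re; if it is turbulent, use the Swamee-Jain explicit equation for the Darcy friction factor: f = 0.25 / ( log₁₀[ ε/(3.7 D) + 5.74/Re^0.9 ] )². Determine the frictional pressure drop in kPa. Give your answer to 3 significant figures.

ΔP ≈ 2.06 kPa

Q = 19.4 L/s = 19.4/1000 = 0.0194 m³/s.
Cross-sectional area A = πD²/4 = π(0.455)²/4 = 0.1626 m²; mean velocity V = Q/A = 0.0194/0.1626 = 0.1193 m/s.
Reynolds number Re = ρVD/μ = 925 · 0.1193 · 0.455 / 0.0498 = 1008.
Re < 2300 → laminar flow, so f = 64/Re = 64/1008 = 0.06347 (the turbulent correlation is not needed).
Total minor-loss coefficient ΣK = 1·0.5 + 2·0.72 + 4·7.5 = 31.9.
ΔP = [f·L/D + ΣK]·(ρV²/2) = [0.06347·2010/0.455 + 31.9]·(925·0.1193²/2) = [280.4 + 31.9]·6.584 = 2056 Pa.
ΔP = 2056 Pa = 2.06 kPa.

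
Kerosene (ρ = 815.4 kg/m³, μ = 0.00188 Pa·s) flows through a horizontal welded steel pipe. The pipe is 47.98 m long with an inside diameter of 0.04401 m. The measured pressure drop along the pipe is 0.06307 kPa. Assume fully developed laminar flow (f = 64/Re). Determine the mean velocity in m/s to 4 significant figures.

V ≈ 0.04232 m/s

For laminar flow, f = 64/Re with Re = ρVD/μ, so Darcy-Weisbach reduces to ΔP = 32μLV/D². Solving for V: V = ΔP·D²/(32μL) = 63.07·(0.04401)²/(32·0.00188·47.98) = 0.04232 m/s.
Check: Re = ρVD/μ = 815.4·0.04232·0.04401/0.00188 = 807.8 < 2300, so the laminar assumption holds.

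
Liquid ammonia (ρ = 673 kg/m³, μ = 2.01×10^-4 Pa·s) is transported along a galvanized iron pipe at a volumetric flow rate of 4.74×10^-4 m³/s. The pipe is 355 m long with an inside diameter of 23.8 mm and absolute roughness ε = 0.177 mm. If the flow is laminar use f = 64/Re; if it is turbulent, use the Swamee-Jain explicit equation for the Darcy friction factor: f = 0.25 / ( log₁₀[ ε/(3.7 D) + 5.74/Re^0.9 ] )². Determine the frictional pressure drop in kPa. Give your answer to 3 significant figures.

ΔP ≈ 202 kPa

Cross-sectional area A = πD²/4 = π(0.0238)²/4 = 0.0004449 m²; mean velocity V = Q/A = 0.000474/0.0004449 = 1.065 m/s.
Reynolds number Re = ρVD/μ = 673 · 1.065 · 0.0238 / 0.000201 = 8.49e+04.
Re > 4000 → turbulent. Relative roughness ε/D = 0.000177/0.0238 = 0.00744. Swamee-Jain: f = 0.25/(log₁₀[0.00744/3.7 + 5.74/8.49e+04^0.9])² = 0.25/(log₁₀[0.00201 + 0.00021])² = 0.25/(-2.654)² = 0.0355.
Darcy-Weisbach: ΔP = f(L/D)(ρV²/2) = 0.0355·(355/0.0238)·(673·1.065²/2) = 0.0355·1.492e+04·382 = 2.023e+05 Pa.
ΔP = 2.023e+05 Pa = 202 kPa.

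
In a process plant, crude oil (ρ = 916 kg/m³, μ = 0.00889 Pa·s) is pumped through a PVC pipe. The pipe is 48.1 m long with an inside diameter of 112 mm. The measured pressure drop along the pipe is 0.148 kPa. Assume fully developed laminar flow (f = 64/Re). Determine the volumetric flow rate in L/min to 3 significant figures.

For laminar flow, f = 64/Re with Re = ρVD/μ, so Darcy-Weisbach reduces to ΔP = 32μLV/D². Solving for V: V = ΔP·D²/(32μL) = 148·(0.112)²/(32·0.00889·48.1) = 0.1357 m/s.
Check: Re = ρVD/μ = 916·0.1357·0.112/0.00889 = 1566 < 2300, so the laminar assumption holds.
Q = V·A = 0.1357·(π/4·0.112²) = 0.001337 m³/s = 80.2 L/min.

Q ≈ 80.2 L/min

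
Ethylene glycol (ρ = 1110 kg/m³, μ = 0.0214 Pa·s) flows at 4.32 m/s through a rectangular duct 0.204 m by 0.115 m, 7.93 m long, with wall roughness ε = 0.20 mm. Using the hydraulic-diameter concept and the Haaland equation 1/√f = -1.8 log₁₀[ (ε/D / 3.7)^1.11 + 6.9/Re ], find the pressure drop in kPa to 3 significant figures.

ΔP ≈ 14.6 kPa

Hydraulic diameter D_h = 4A/P = 4·(0.204·0.115)/(2·(0.204+0.115)) = 0.09384/0.638 = 0.1471 m.
Re = ρVD_h/μ = 1110·4.32·0.1471/0.0214 = 3.296e+04.
ε/D_h = 0.0002/0.1471 = 0.00136; Haaland gives 1/√f = -1.8 log₁₀[0.000154+0.000209] = 6.191, so f = 0.02609.
ΔP = f(L/D_h)(ρV²/2) = 0.02609·7.93/0.1471·1.036e+04 = 1.457e+04 Pa.
ΔP = 14.6 kPa.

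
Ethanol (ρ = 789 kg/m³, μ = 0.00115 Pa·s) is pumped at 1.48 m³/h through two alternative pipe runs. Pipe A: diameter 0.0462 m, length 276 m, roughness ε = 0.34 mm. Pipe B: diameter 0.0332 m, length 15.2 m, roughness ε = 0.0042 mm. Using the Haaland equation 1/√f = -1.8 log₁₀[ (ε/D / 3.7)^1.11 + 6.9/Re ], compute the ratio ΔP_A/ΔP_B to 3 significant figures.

Pipe A: V = Q/A = 0.0004111/0.001676 = 0.2452 m/s; Re = 7773; ε/D = 0.00736; Haaland → f = 0.04162; ΔP_A = f(L/D)(ρV²/2) = 5899 Pa.
Pipe B: V = Q/A = 0.0004111/0.0008657 = 0.4749 m/s; Re = 1.082e+04; ε/D = 0.000127; Haaland → f = 0.03037; ΔP_B = f(L/D)(ρV²/2) = 1237 Pa.
ΔP_A/ΔP_B = 5899/1237 = 4.77.

ΔP_A/ΔP_B ≈ 4.77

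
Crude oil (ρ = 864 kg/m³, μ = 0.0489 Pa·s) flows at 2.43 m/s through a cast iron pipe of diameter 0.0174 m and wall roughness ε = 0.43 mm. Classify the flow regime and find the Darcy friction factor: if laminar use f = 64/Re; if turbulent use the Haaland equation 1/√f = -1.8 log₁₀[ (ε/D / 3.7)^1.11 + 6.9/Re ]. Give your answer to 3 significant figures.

Re = ρVD/μ = 864·2.43·0.0174/0.0489 = 747.1.
Re < 2300 → laminar, so f = 64/Re = 0.08567 (roughness is irrelevant in laminar flow).

f ≈ 0.0857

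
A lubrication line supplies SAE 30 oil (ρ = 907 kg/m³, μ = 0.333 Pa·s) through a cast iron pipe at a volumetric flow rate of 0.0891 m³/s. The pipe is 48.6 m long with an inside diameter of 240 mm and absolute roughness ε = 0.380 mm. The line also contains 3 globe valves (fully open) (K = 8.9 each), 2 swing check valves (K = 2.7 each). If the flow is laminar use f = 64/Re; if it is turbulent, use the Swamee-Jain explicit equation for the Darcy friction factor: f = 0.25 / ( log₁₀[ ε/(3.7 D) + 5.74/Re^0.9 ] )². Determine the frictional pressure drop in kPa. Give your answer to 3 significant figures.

Cross-sectional area A = πD²/4 = π(0.24)²/4 = 0.04524 m²; mean velocity V = Q/A = 0.0891/0.04524 = 1.97 m/s.
Reynolds number Re = ρVD/μ = 907 · 1.97 · 0.24 / 0.333 = 1287.
Re < 2300 → laminar flow, so f = 64/Re = 64/1287 = 0.04971 (the turbulent correlation is not needed).
Total minor-loss coefficient ΣK = 3·8.9 + 2·2.7 = 32.1.
ΔP = [f·L/D + ΣK]·(ρV²/2) = [0.04971·48.6/0.24 + 32.1]·(907·1.97²/2) = [10.07 + 32.1]·1759 = 7.418e+04 Pa.
ΔP = 7.418e+04 Pa = 74.2 kPa.

ΔP ≈ 74.2 kPa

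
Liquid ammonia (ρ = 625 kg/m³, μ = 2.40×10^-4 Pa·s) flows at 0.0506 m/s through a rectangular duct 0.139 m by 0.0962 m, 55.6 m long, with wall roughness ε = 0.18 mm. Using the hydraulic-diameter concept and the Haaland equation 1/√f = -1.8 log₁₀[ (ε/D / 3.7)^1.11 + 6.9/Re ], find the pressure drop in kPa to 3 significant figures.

Hydraulic diameter D_h = 4A/P = 4·(0.139·0.0962)/(2·(0.139+0.0962)) = 0.05349/0.4704 = 0.1137 m.
Re = ρVD_h/μ = 625·0.0506·0.1137/0.00024 = 1.498e+04.
ε/D_h = 0.00018/0.1137 = 0.00158; Haaland gives 1/√f = -1.8 log₁₀[0.000182+0.000461] = 5.745, so f = 0.03029.
ΔP = f(L/D_h)(ρV²/2) = 0.03029·55.6/0.1137·0.8001 = 11.85 Pa.
ΔP = 0.0119 kPa.

ΔP ≈ 0.0119 kPa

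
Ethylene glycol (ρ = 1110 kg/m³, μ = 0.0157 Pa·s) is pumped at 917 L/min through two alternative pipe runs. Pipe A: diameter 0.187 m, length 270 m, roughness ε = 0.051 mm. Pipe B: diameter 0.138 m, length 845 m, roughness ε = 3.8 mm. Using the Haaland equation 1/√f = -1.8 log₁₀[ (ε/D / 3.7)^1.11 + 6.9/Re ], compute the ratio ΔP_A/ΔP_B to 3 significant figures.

Pipe A: V = Q/A = 0.01528/0.02746 = 0.5565 m/s; Re = 7357; ε/D = 0.000273; Haaland → f = 0.03393; ΔP_A = f(L/D)(ρV²/2) = 8419 Pa.
Pipe B: V = Q/A = 0.01528/0.01496 = 1.022 m/s; Re = 9969; ε/D = 0.0275; Haaland → f = 0.05844; ΔP_B = f(L/D)(ρV²/2) = 2.073e+05 Pa.
ΔP_A/ΔP_B = 8419/2.073e+05 = 0.0406.

ΔP_A/ΔP_B ≈ 0.0406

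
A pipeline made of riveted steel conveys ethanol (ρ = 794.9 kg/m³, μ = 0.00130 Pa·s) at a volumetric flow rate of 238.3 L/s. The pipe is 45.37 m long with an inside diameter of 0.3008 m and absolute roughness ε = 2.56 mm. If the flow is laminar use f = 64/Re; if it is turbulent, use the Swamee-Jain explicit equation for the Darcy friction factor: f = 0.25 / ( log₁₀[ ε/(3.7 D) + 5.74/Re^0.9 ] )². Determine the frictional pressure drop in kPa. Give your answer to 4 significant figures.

ΔP ≈ 24.33 kPa

Q = 238.3 L/s = 238.3/1000 = 0.2383 m³/s.
Cross-sectional area A = πD²/4 = π(0.3008)²/4 = 0.07106 m²; mean velocity V = Q/A = 0.2383/0.07106 = 3.353 m/s.
Reynolds number Re = ρVD/μ = 794.9 · 3.353 · 0.3008 / 0.0013 = 6.168e+05.
Re > 4000 → turbulent. Relative roughness ε/D = 0.00256/0.3008 = 0.00851. Swamee-Jain: f = 0.25/(log₁₀[0.00851/3.7 + 5.74/6.168e+05^0.9])² = 0.25/(log₁₀[0.0023 + 3.53e-05])² = 0.25/(-2.632)² = 0.0361.
Darcy-Weisbach: ΔP = f(L/D)(ρV²/2) = 0.0361·(45.37/0.3008)·(794.9·3.353²/2) = 0.0361·150.8·4469 = 2.433e+04 Pa.
ΔP = 2.433e+04 Pa = 24.33 kPa.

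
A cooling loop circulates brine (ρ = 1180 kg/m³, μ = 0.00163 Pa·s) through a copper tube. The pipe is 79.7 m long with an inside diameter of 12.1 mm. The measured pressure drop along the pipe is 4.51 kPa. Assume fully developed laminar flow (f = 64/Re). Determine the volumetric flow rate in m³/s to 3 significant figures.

Q ≈ 1.83×10^-5 m³/s

For laminar flow, f = 64/Re with Re = ρVD/μ, so Darcy-Weisbach reduces to ΔP = 32μLV/D². Solving for V: V = ΔP·D²/(32μL) = 4510·(0.0121)²/(32·0.00163·79.7) = 0.1588 m/s.
Check: Re = ρVD/μ = 1180·0.1588·0.0121/0.00163 = 1391 < 2300, so the laminar assumption holds.
Q = V·A = 0.1588·(π/4·0.0121²) = 1.826e-05 m³/s = 1.83×10^-5 m³/s.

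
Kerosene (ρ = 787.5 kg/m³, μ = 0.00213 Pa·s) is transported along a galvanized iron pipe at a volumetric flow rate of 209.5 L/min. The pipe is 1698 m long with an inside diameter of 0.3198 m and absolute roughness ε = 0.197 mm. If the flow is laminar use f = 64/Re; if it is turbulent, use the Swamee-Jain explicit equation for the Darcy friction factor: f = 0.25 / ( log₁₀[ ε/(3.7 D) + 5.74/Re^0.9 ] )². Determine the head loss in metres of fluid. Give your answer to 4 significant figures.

Q = 209.5 L/min = 209.5/60000 = 0.003492 m³/s.
Cross-sectional area A = πD²/4 = π(0.3198)²/4 = 0.08032 m²; mean velocity V = Q/A = 0.003492/0.08032 = 0.04347 m/s.
Reynolds number Re = ρVD/μ = 787.5 · 0.04347 · 0.3198 / 0.00213 = 5140.
Re > 4000 → turbulent. Relative roughness ε/D = 0.000197/0.3198 = 0.000616. Swamee-Jain: f = 0.25/(log₁₀[0.000616/3.7 + 5.74/5140^0.9])² = 0.25/(log₁₀[0.000166 + 0.00262])² = 0.25/(-2.554)² = 0.03832.
Darcy-Weisbach: ΔP = f(L/D)(ρV²/2) = 0.03832·(1698/0.3198)·(787.5·0.04347²/2) = 0.03832·5310·0.744 = 151.4 Pa.
Head loss h_f = ΔP/(ρg) = 151.4/(787.5·9.81) = 0.01960 m.

h_f ≈ 0.01960 m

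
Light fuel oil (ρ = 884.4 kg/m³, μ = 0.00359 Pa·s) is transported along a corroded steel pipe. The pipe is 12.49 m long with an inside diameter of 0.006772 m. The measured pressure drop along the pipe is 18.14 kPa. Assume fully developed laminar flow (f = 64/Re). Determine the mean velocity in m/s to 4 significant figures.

V ≈ 0.5798 m/s

For laminar flow, f = 64/Re with Re = ρVD/μ, so Darcy-Weisbach reduces to ΔP = 32μLV/D². Solving for V: V = ΔP·D²/(32μL) = 1.814e+04·(0.006772)²/(32·0.00359·12.49) = 0.5798 m/s.
Check: Re = ρVD/μ = 884.4·0.5798·0.006772/0.00359 = 967.2 < 2300, so the laminar assumption holds.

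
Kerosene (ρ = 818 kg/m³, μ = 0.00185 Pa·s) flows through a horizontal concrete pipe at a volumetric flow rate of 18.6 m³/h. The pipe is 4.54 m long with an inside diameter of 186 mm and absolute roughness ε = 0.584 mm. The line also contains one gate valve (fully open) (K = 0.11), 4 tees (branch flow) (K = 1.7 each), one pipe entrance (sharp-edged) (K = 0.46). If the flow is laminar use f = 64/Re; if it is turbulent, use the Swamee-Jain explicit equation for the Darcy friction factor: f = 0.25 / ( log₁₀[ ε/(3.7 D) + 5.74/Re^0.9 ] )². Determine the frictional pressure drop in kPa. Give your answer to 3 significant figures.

ΔP ≈ 0.121 kPa

Q = 18.6 m³/h = 18.6/3600 = 0.005167 m³/s.
Cross-sectional area A = πD²/4 = π(0.186)²/4 = 0.02717 m²; mean velocity V = Q/A = 0.005167/0.02717 = 0.1901 m/s.
Reynolds number Re = ρVD/μ = 818 · 0.1901 · 0.186 / 0.00185 = 1.564e+04.
Re > 4000 → turbulent. Relative roughness ε/D = 0.000584/0.186 = 0.00314. Swamee-Jain: f = 0.25/(log₁₀[0.00314/3.7 + 5.74/1.564e+04^0.9])² = 0.25/(log₁₀[0.000849 + 0.000964])² = 0.25/(-2.742)² = 0.03326.
Total minor-loss coefficient ΣK = 1·0.11 + 4·1.7 + 1·0.46 = 7.37.
ΔP = [f·L/D + ΣK]·(ρV²/2) = [0.03326·4.54/0.186 + 7.37]·(818·0.1901²/2) = [0.8118 + 7.37]·14.79 = 121 Pa.
ΔP = 121 Pa = 0.121 kPa.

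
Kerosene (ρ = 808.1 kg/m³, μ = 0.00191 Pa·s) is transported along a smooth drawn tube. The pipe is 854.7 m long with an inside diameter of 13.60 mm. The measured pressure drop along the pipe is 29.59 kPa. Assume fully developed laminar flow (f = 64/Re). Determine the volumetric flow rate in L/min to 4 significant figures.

For laminar flow, f = 64/Re with Re = ρVD/μ, so Darcy-Weisbach reduces to ΔP = 32μLV/D². Solving for V: V = ΔP·D²/(32μL) = 2.959e+04·(0.0136)²/(32·0.00191·854.7) = 0.1048 m/s.
Check: Re = ρVD/μ = 808.1·0.1048·0.0136/0.00191 = 602.8 < 2300, so the laminar assumption holds.
Q = V·A = 0.1048·(π/4·0.0136²) = 1.522e-05 m³/s = 0.9132 L/min.

Q ≈ 0.9132 L/min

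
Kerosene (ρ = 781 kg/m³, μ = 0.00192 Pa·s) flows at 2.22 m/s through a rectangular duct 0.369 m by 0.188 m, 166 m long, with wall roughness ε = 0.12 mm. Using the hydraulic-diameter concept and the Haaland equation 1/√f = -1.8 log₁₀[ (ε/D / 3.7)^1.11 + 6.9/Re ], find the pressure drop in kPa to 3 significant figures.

ΔP ≈ 23.5 kPa

Hydraulic diameter D_h = 4A/P = 4·(0.369·0.188)/(2·(0.369+0.188)) = 0.2775/1.114 = 0.2491 m.
Re = ρVD_h/μ = 781·2.22·0.2491/0.00192 = 2.249e+05.
ε/D_h = 0.00012/0.2491 = 0.000482; Haaland gives 1/√f = -1.8 log₁₀[4.87e-05+3.07e-05] = 7.381, so f = 0.01836.
ΔP = f(L/D_h)(ρV²/2) = 0.01836·166/0.2491·1925 = 2.354e+04 Pa.
ΔP = 23.5 kPa.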